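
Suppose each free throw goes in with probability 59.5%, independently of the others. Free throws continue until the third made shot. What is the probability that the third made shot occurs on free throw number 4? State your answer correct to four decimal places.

0.2559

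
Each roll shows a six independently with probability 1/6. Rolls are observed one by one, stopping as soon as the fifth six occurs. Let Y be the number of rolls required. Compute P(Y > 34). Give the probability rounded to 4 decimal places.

0.3094

Needing more than 34 rolls ⇔ fewer than 5 successes in the first 34. With X ~ Binomial(34, 0.166667), P(Y > 34) = P(X ≤ 4).
  k=0: C(34,0)·0.166667^0·0.833333^34 = 0.002032
  k=1: C(34,1)·0.166667^1·0.833333^33 = 0.013815
  k=2: C(34,2)·0.166667^2·0.833333^32 = 0.045589
  k=3: C(34,3)·0.166667^3·0.833333^31 = 0.097257
  k=4: C(34,4)·0.166667^4·0.833333^30 = 0.150748
P(X ≤ 4) = 0.309440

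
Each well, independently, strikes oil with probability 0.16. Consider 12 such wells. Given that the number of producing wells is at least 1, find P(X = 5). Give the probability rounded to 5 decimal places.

0.02796

X ~ Binomial(12, 0.16). Want P(X=5 | X≥1) = P(X=5) / P(X≥1).
P(X=5) = C(12,5)·0.16^5·0.84^7 = 0.0245064
P(X≥1) = 1 − 0.1234103 = 0.8765897
Ratio = 0.0245064 / 0.8765897 = 0.0279566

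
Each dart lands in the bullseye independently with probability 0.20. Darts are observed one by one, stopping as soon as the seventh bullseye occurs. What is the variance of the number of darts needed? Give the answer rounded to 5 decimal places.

140.00000

Y = total darts until the seventh success; negative binomial with r=7, p=0.20.
Var(Y) = r(1−p)/p² = 7·0.80 / 0.20² = 140.0000000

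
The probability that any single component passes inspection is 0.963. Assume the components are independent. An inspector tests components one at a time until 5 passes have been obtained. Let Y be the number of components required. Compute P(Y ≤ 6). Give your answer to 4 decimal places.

Finishing within 6 components ⇔ at least 5 successes in the first 6. With X ~ Binomial(6, 0.963), P(Y ≤ 6) = 1 − P(X ≤ 4).
  k=0: C(6,0)·0.963^0·0.037^6 = 0.000000
  k=1: C(6,1)·0.963^1·0.037^5 = 0.000000
  k=2: C(6,2)·0.963^2·0.037^4 = 0.000026
  k=3: C(6,3)·0.963^3·0.037^3 = 0.000905
  k=4: C(6,4)·0.963^4·0.037^2 = 0.017660
1 − 0.018592 = 0.981408

0.9814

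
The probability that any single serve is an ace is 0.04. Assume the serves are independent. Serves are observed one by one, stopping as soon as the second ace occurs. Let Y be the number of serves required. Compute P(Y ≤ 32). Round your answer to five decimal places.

Finishing within 32 serves ⇔ at least 2 successes in the first 32. With X ~ Binomial(32, 0.04), P(Y ≤ 32) = 1 − P(X ≤ 1).
  k=0: C(32,0)·0.04^0·0.96^32 = 0.2708192
  k=1: C(32,1)·0.04^1·0.96^31 = 0.3610923
1 − 0.6319115 = 0.3680885

0.36809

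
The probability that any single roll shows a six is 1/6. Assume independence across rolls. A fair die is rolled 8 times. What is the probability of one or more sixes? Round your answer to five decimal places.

P(at least one) = 1 − P(none) = 1 − (1 − 0.166667)^8
= 1 − 0.2325680 = 0.7674320

0.76743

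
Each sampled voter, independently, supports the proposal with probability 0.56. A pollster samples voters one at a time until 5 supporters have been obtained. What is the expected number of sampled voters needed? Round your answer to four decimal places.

8.9286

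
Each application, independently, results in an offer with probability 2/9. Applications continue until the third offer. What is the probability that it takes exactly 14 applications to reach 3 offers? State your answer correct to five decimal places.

0.05393

Y = trial on which the third success occurs; negative binomial, r=3, p=0.222222.
P(Y=14) = C(13,2) · p^3 · (1−p)^11
= 78 · 0.010974 · 0.06301 = 0.0539347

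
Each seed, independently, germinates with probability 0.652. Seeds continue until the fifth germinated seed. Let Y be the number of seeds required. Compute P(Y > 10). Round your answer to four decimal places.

0.0926

Needing more than 10 seeds ⇔ fewer than 5 successes in the first 10. With X ~ Binomial(10, 0.652), P(Y > 10) = P(X ≤ 4).
  k=0: C(10,0)·0.652^0·0.348^10 = 0.000026
  k=1: C(10,1)·0.652^1·0.348^9 = 0.000488
  k=2: C(10,2)·0.652^2·0.348^8 = 0.004115
  k=3: C(10,3)·0.652^3·0.348^7 = 0.020558
  k=4: C(10,4)·0.652^4·0.348^6 = 0.067404
P(X ≤ 4) = 0.092591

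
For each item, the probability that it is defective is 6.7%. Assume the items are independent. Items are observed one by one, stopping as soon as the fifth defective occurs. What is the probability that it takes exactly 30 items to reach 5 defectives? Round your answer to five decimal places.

0.00566

Y = trial on which the fifth success occurs; negative binomial, r=5, p=0.067.
P(Y=30) = C(29,4) · p^5 · (1−p)^25
= 23751 · 1.3501e-06 · 0.17662 = 0.0056637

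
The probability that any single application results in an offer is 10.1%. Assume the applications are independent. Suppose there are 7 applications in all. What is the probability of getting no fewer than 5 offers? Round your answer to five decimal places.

0.00019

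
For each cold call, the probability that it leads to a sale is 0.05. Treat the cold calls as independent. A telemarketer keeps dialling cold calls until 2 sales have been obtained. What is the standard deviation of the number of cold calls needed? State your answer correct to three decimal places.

Y = total cold calls until the second success; negative binomial with r=2, p=0.05.
SD(Y) = √[r(1−p)/p²] = √(760.00000) = 27.56810

27.568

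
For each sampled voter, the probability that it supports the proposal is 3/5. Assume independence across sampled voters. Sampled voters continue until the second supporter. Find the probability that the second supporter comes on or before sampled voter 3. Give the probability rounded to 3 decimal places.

Finishing within 3 sampled voters ⇔ at least 2 successes in the first 3. With X ~ Binomial(3, 0.60), P(Y ≤ 3) = 1 − P(X ≤ 1).
  k=0: C(3,0)·0.60^0·0.40^3 = 0.06400
  k=1: C(3,1)·0.60^1·0.40^2 = 0.28800
1 − 0.35200 = 0.64800

0.648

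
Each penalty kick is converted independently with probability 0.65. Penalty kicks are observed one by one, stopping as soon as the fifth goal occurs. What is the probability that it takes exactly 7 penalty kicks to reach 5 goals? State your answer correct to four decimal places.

0.2132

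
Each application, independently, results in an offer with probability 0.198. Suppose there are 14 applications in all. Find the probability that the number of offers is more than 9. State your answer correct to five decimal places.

X ~ Binomial(14, 0.198); P(X ≥ 10) = Σ C(14,k) p^k (1−p)^(14−k) over k:
  k=10: C(14,10)·0.198^10·0.802^4 = 0.0000384
  k=11: C(14,11)·0.198^11·0.802^3 = 0.0000034
  k=12: C(14,12)·0.198^12·0.802^2 = 0.0000002
  k=13: C(14,13)·0.198^13·0.802^1 = 0.0000000
  k=14: C(14,14)·0.198^14·0.802^0 = 0.0000000
Total = 0.0000420

0.00004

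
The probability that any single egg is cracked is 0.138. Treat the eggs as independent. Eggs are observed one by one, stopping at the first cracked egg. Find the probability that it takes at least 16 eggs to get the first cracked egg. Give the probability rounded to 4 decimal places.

0.1078

Y = number of eggs to the first success; geometric, p = 0.138.
P(Y > 15) = P(first 15 all fail) = (1−p)^15 = 0.107798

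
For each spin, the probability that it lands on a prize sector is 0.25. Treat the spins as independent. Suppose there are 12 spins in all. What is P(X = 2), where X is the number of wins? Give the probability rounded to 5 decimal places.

0.23229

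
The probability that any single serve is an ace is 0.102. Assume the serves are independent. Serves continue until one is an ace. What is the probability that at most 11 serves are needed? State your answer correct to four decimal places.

Y = number of serves to the first success; geometric, p = 0.102.
P(Y ≤ 11) = 1 − (1−p)^11 = 1 − 0.306224 = 0.693776

0.6938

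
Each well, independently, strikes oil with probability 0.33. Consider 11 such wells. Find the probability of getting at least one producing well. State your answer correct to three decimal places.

0.988

P(at least one) = 1 − P(none) = 1 − (1 − 0.33)^11
= 1 − 0.01221 = 0.98779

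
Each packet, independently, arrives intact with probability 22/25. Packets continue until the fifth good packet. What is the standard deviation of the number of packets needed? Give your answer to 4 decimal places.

0.8802

Y = total packets until the fifth success; negative binomial with r=5, p=0.88.
SD(Y) = √[r(1−p)/p²] = √(0.774793) = 0.880223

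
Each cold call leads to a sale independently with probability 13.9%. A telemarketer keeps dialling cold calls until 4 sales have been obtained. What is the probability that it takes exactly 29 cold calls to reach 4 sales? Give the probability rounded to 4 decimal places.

0.0290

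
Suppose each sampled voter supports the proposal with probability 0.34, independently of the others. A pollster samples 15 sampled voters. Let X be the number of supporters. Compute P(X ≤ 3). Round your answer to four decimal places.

0.1940

X ~ Binomial(15, 0.34); P(X ≤ 3) = Σ C(15,k) p^k (1−p)^(15−k) over k:
  k=0: C(15,0)·0.34^0·0.66^15 = 0.001964
  k=1: C(15,1)·0.34^1·0.66^14 = 0.015177
  k=2: C(15,2)·0.34^2·0.66^13 = 0.054729
  k=3: C(15,3)·0.34^3·0.66^12 = 0.122173
Total = 0.194043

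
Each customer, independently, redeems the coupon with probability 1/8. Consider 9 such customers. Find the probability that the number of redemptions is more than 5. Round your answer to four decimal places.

X ~ Binomial(9, 0.125); P(X ≥ 6) = Σ C(9,k) p^k (1−p)^(9−k) over k:
  k=6: C(9,6)·0.125^6·0.875^3 = 0.000215
  k=7: C(9,7)·0.125^7·0.875^2 = 0.000013
  k=8: C(9,8)·0.125^8·0.875^1 = 0.000000
  k=9: C(9,9)·0.125^9·0.875^0 = 0.000000
Total = 0.000228

0.0002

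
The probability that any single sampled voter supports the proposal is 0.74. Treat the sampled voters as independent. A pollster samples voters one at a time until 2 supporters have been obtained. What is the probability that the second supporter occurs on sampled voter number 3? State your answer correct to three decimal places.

0.285

Y = trial on which the second success occurs; negative binomial, r=2, p=0.74.
P(Y=3) = C(2,1) · p^2 · (1−p)^1
= 2 · 0.5476 · 0.26 = 0.28475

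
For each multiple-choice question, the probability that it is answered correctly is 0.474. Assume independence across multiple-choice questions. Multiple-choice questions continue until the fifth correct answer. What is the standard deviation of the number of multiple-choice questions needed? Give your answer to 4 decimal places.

Y = total multiple-choice questions until the fifth success; negative binomial with r=5, p=0.474.
SD(Y) = √[r(1−p)/p²] = √(11.705745) = 3.421366

3.4214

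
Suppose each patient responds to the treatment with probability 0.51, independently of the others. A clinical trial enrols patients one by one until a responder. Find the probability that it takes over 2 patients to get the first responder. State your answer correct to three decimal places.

Y = number of patients to the first success; geometric, p = 0.51.
P(Y > 2) = P(first 2 all fail) = (1−p)^2 = 0.24010

0.240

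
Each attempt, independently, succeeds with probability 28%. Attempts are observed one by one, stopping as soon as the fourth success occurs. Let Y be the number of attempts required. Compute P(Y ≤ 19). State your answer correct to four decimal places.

Finishing within 19 attempts ⇔ at least 4 successes in the first 19. With X ~ Binomial(19, 0.28), P(Y ≤ 19) = 1 − P(X ≤ 3).
  k=0: C(19,0)·0.28^0·0.72^19 = 0.001947
  k=1: C(19,1)·0.28^1·0.72^18 = 0.014385
  k=2: C(19,2)·0.28^2·0.72^17 = 0.050346
  k=3: C(19,3)·0.28^3·0.72^16 = 0.110948
1 − 0.177625 = 0.822375

0.8224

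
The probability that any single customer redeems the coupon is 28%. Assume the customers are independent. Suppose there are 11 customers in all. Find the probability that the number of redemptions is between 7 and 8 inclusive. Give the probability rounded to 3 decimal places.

X ~ Binomial(11, 0.28); P(7 ≤ X ≤ 8) = Σ C(11,k) p^k (1−p)^(11−k) over k:
  k=7: C(11,7)·0.28^7·0.72^4 = 0.01197
  k=8: C(11,8)·0.28^8·0.72^3 = 0.00233
Total = 0.01429

0.014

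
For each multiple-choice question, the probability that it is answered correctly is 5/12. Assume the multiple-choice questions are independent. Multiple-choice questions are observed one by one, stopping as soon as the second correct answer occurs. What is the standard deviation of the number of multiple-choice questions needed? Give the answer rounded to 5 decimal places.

Y = total multiple-choice questions until the second success; negative binomial with r=2, p=0.416667.
SD(Y) = √[r(1−p)/p²] = √(6.7200000) = 2.5922963

2.59230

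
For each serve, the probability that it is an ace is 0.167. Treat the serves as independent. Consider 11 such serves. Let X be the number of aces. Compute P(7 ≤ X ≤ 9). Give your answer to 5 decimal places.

X ~ Binomial(11, 0.167); P(7 ≤ X ≤ 9) = Σ C(11,k) p^k (1−p)^(11−k) over k:
  k=7: C(11,7)·0.167^7·0.833^4 = 0.0005756
  k=8: C(11,8)·0.167^8·0.833^3 = 0.0000577
  k=9: C(11,9)·0.167^9·0.833^2 = 0.0000039
Total = 0.0006371

0.00064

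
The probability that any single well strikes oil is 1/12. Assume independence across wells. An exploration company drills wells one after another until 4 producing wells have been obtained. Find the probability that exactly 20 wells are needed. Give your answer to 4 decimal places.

Y = trial on which the fourth success occurs; negative binomial, r=4, p=0.083333.
P(Y=20) = C(19,3) · p^4 · (1−p)^16
= 969 · 4.8225e-05 · 0.24853 = 0.011614

0.0116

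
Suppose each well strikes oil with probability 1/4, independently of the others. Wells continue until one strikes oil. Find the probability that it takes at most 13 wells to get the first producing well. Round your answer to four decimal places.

0.9762

Y = number of wells to the first success; geometric, p = 0.25.
P(Y ≤ 13) = 1 − (1−p)^13 = 1 − 0.023757 = 0.976243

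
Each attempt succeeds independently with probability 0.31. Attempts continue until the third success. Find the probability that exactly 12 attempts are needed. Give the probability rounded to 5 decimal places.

0.05809

Y = trial on which the third success occurs; negative binomial, r=3, p=0.31.
P(Y=12) = C(11,2) · p^3 · (1−p)^9
= 55 · 0.029791 · 0.035452 = 0.0580884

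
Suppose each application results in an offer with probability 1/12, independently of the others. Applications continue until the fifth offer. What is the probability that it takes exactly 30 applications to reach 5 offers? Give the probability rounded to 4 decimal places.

0.0108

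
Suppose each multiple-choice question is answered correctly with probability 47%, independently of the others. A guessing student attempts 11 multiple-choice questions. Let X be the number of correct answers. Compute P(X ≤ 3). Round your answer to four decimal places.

0.1567

X ~ Binomial(11, 0.47); P(X ≤ 3) = Σ C(11,k) p^k (1−p)^(11−k) over k:
  k=0: C(11,0)·0.47^0·0.53^11 = 0.000927
  k=1: C(11,1)·0.47^1·0.53^10 = 0.009042
  k=2: C(11,2)·0.47^2·0.53^9 = 0.040090
  k=3: C(11,3)·0.47^3·0.53^8 = 0.106656
Total = 0.156715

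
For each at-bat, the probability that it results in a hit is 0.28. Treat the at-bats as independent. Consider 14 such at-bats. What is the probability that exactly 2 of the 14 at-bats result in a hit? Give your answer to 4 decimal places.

0.1385

X ~ Binomial(n=14, p=0.28).
P(X=2) = C(14,2) · p^2 · (1−p)^12
= 91 · 0.0784 · 0.019408 = 0.138467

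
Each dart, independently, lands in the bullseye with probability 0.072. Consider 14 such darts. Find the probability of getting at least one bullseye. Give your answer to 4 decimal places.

P(at least one) = 1 − P(none) = 1 − (1 − 0.072)^14
= 1 − 0.351295 = 0.648705

0.6487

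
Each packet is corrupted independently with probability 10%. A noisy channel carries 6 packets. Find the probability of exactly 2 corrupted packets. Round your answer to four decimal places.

0.0984

X ~ Binomial(n=6, p=0.10).
P(X=2) = C(6,2) · p^2 · (1−p)^4
= 15 · 0.01 · 0.6561 = 0.098415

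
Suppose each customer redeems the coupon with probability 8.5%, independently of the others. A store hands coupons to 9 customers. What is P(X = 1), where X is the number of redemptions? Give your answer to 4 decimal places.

0.3759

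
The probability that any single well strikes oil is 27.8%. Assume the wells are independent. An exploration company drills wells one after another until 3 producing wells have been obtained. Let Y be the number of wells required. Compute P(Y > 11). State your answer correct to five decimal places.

0.37211

Needing more than 11 wells ⇔ fewer than 3 successes in the first 11. With X ~ Binomial(11, 0.278), P(Y > 11) = P(X ≤ 2).
  k=0: C(11,0)·0.278^0·0.722^11 = 0.0277913
  k=1: C(11,1)·0.278^1·0.722^10 = 0.1177089
  k=2: C(11,2)·0.278^2·0.722^9 = 0.2266142
P(X ≤ 2) = 0.3721144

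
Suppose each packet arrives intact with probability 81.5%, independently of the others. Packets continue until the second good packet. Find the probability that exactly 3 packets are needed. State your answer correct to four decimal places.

0.2458

Y = trial on which the second success occurs; negative binomial, r=2, p=0.815.
P(Y=3) = C(2,1) · p^2 · (1−p)^1
= 2 · 0.66422 · 0.185 = 0.245763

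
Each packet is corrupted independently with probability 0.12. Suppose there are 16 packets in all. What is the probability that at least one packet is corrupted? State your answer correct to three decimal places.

0.871

P(at least one) = 1 − P(none) = 1 − (1 − 0.12)^16
= 1 − 0.12934 = 0.87066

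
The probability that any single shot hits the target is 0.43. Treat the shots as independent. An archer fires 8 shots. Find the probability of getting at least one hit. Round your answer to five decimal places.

P(at least one) = 1 − P(none) = 1 − (1 − 0.43)^8
= 1 − 0.0111429 = 0.9888571

0.98886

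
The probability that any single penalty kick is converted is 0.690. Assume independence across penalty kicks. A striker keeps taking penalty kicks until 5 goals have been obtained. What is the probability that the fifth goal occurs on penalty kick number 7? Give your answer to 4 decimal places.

Y = trial on which the fifth success occurs; negative binomial, r=5, p=0.69.
P(Y=7) = C(6,4) · p^5 · (1−p)^2
= 15 · 0.1564 · 0.0961 = 0.225455

0.2255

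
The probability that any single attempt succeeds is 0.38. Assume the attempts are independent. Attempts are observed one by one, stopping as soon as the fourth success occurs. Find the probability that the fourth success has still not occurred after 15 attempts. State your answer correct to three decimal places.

0.119

Needing more than 15 attempts ⇔ fewer than 4 successes in the first 15. With X ~ Binomial(15, 0.38), P(Y > 15) = P(X ≤ 3).
  k=0: C(15,0)·0.38^0·0.62^15 = 0.00077
  k=1: C(15,1)·0.38^1·0.62^14 = 0.00707
  k=2: C(15,2)·0.38^2·0.62^13 = 0.03033
  k=3: C(15,3)·0.38^3·0.62^12 = 0.08055
P(X ≤ 3) = 0.11872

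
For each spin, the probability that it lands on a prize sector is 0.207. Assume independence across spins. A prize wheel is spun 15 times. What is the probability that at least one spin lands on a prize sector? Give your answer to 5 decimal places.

P(at least one) = 1 − P(none) = 1 − (1 − 0.207)^15
= 1 − 0.0308388 = 0.9691612

0.96916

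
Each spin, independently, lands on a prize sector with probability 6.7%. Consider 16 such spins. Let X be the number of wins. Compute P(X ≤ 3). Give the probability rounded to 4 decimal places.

X ~ Binomial(16, 0.067); P(X ≤ 3) = Σ C(16,k) p^k (1−p)^(16−k) over k:
  k=0: C(16,0)·0.067^0·0.933^16 = 0.329690
  k=1: C(16,1)·0.067^1·0.933^15 = 0.378808
  k=2: C(16,2)·0.067^2·0.933^14 = 0.204021
  k=3: C(16,3)·0.067^3·0.933^13 = 0.068371
Total = 0.980890

0.9809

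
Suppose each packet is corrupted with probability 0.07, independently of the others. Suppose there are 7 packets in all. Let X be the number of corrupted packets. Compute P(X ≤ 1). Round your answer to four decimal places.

0.9187

X ~ Binomial(7, 0.07); P(X ≤ 1) = Σ C(7,k) p^k (1−p)^(7−k) over k:
  k=0: C(7,0)·0.07^0·0.93^7 = 0.601701
  k=1: C(7,1)·0.07^1·0.93^6 = 0.317025
Total = 0.918726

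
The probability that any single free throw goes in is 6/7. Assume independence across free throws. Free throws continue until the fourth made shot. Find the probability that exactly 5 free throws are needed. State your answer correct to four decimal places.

0.3084

Y = trial on which the fourth success occurs; negative binomial, r=4, p=0.857143.
P(Y=5) = C(4,3) · p^4 · (1−p)^1
= 4 · 0.53978 · 0.14286 = 0.308443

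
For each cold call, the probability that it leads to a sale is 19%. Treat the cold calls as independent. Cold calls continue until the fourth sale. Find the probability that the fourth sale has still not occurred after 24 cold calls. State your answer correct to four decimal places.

0.3050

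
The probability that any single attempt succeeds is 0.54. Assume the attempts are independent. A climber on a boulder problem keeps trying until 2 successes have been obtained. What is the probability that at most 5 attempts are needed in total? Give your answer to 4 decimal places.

Finishing within 5 attempts ⇔ at least 2 successes in the first 5. With X ~ Binomial(5, 0.54), P(Y ≤ 5) = 1 − P(X ≤ 1).
  k=0: C(5,0)·0.54^0·0.46^5 = 0.020596
  k=1: C(5,1)·0.54^1·0.46^4 = 0.120891
1 − 0.141488 = 0.858512

0.8585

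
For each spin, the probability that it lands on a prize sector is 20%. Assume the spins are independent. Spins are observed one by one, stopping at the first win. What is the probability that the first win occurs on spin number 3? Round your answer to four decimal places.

0.1280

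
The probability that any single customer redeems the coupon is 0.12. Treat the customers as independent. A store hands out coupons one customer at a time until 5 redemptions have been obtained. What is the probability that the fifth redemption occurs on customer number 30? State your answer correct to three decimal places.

0.024

Y = trial on which the fifth success occurs; negative binomial, r=5, p=0.12.
P(Y=30) = C(29,4) · p^5 · (1−p)^25
= 23751 · 2.4883e-05 · 0.040932 = 0.02419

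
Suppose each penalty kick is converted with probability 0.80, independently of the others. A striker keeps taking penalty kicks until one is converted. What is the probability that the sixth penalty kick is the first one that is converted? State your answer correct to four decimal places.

Geometric (trials to first success), p = 0.80.
P(Y = 6) = (1−p)^5 · p = 0.00032 · 0.80 = 0.000256

0.0003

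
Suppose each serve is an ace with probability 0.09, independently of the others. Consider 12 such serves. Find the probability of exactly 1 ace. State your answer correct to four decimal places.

0.3827

X ~ Binomial(n=12, p=0.09).
P(X=1) = C(12,1) · p^1 · (1−p)^11
= 12 · 0.09 · 0.35437 = 0.382718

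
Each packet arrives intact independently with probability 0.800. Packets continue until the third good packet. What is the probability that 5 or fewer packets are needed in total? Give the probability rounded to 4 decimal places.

Finishing within 5 packets ⇔ at least 3 successes in the first 5. With X ~ Binomial(5, 0.80), P(Y ≤ 5) = 1 − P(X ≤ 2).
  k=0: C(5,0)·0.80^0·0.20^5 = 0.000320
  k=1: C(5,1)·0.80^1·0.20^4 = 0.006400
  k=2: C(5,2)·0.80^2·0.20^3 = 0.051200
1 − 0.057920 = 0.942080

0.9421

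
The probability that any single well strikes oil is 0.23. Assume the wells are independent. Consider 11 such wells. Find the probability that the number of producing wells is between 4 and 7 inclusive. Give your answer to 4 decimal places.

X ~ Binomial(11, 0.23); P(4 ≤ X ≤ 7) = Σ C(11,k) p^k (1−p)^(11−k) over k:
  k=4: C(11,4)·0.23^4·0.77^7 = 0.148204
  k=5: C(11,5)·0.23^5·0.77^6 = 0.061976
  k=6: C(11,6)·0.23^6·0.77^5 = 0.018512
  k=7: C(11,7)·0.23^7·0.77^4 = 0.003950
Total = 0.232643

0.2326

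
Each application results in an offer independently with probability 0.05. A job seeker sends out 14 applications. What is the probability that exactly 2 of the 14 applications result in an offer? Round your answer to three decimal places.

0.123

X ~ Binomial(n=14, p=0.05).
P(X=2) = C(14,2) · p^2 · (1−p)^12
= 91 · 0.0025 · 0.54036 = 0.12293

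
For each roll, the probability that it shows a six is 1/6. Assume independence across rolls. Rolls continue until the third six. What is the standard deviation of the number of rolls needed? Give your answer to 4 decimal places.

Y = total rolls until the third success; negative binomial with r=3, p=0.166667.
SD(Y) = √[r(1−p)/p²] = √(90.000000) = 9.486833

9.4868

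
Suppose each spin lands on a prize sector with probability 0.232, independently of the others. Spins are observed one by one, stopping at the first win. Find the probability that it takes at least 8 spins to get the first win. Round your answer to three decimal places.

Y = number of spins to the first success; geometric, p = 0.232.
P(Y > 7) = P(first 7 all fail) = (1−p)^7 = 0.15759

0.158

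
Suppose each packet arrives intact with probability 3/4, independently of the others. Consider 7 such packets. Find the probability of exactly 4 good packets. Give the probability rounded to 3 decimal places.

0.173

X ~ Binomial(n=7, p=0.75).
P(X=4) = C(7,4) · p^4 · (1−p)^3
= 35 · 0.31641 · 0.015625 = 0.17303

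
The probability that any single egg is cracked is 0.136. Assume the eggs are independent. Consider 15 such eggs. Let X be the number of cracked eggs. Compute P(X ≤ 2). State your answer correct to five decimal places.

X ~ Binomial(15, 0.136); P(X ≤ 2) = Σ C(15,k) p^k (1−p)^(15−k) over k:
  k=0: C(15,0)·0.136^0·0.864^15 = 0.1116108
  k=1: C(15,1)·0.136^1·0.864^14 = 0.2635254
  k=2: C(15,2)·0.136^2·0.864^13 = 0.2903660
Total = 0.6655022

0.66550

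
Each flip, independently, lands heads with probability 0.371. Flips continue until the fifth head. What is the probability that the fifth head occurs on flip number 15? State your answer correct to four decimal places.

0.0682

Y = trial on which the fifth success occurs; negative binomial, r=5, p=0.371.
P(Y=15) = C(14,4) · p^5 · (1−p)^10
= 1001 · 0.0070286 · 0.0096941 = 0.068204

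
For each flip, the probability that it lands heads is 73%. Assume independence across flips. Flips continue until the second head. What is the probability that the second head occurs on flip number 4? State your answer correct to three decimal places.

Y = trial on which the second success occurs; negative binomial, r=2, p=0.73.
P(Y=4) = C(3,1) · p^2 · (1−p)^2
= 3 · 0.5329 · 0.0729 = 0.11655

0.117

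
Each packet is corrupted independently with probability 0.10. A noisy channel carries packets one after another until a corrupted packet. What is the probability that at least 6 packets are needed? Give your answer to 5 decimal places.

0.59049

Y = number of packets to the first success; geometric, p = 0.10.
P(Y > 5) = P(first 5 all fail) = (1−p)^5 = 0.5904900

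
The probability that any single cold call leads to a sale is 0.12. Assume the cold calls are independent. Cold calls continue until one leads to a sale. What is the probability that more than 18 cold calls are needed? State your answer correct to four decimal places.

Y = number of cold calls to the first success; geometric, p = 0.12.
P(Y > 18) = P(first 18 all fail) = (1−p)^18 = 0.100159

0.1002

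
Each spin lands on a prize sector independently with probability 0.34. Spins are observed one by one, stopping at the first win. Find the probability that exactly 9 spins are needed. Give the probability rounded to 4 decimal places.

Geometric (trials to first success), p = 0.34.
P(Y = 9) = (1−p)^8 · p = 0.036004 · 0.34 = 0.012241

0.0122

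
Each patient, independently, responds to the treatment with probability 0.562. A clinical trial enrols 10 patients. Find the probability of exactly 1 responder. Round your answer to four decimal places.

X ~ Binomial(n=10, p=0.562).
P(X=1) = C(10,1) · p^1 · (1−p)^9
= 10 · 0.562 · 0.00059329 = 0.003334

0.0033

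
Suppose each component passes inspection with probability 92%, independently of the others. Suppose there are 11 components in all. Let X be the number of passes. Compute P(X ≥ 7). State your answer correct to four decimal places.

X ~ Binomial(11, 0.92); P(X ≥ 7) = Σ C(11,k) p^k (1−p)^(11−k) over k:
  k=7: C(11,7)·0.92^7·0.08^4 = 0.007540
  k=8: C(11,8)·0.92^8·0.08^3 = 0.043357
  k=9: C(11,9)·0.92^9·0.08^2 = 0.166201
  k=10: C(11,10)·0.92^10·0.08^1 = 0.382262
  k=11: C(11,11)·0.92^11·0.08^0 = 0.399637
Total = 0.998997

0.9990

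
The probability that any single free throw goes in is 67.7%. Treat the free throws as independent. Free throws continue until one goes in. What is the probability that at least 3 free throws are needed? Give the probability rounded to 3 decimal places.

Y = number of free throws to the first success; geometric, p = 0.677.
P(Y > 2) = P(first 2 all fail) = (1−p)^2 = 0.10433

0.104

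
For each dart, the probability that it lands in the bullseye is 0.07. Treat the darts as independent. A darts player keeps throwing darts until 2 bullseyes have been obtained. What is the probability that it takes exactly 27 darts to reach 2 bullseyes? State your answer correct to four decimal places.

0.0208

Y = trial on which the second success occurs; negative binomial, r=2, p=0.07.
P(Y=27) = C(26,1) · p^2 · (1−p)^25
= 26 · 0.0049 · 0.16296 = 0.020761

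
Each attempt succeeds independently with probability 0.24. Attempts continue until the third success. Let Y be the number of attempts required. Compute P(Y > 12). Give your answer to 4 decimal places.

0.4222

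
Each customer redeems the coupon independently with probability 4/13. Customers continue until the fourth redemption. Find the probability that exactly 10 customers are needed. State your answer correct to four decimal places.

Y = trial on which the fourth success occurs; negative binomial, r=4, p=0.307692.
P(Y=10) = C(9,3) · p^4 · (1−p)^6
= 84 · 0.0089633 · 0.1101 = 0.082897

0.0829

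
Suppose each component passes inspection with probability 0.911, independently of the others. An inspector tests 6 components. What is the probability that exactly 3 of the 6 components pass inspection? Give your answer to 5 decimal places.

X ~ Binomial(n=6, p=0.911).
P(X=3) = C(6,3) · p^3 · (1−p)^3
= 20 · 0.75606 · 0.00070497 = 0.0106599

0.01066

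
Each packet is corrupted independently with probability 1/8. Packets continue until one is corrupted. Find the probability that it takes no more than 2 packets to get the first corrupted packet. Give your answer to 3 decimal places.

0.234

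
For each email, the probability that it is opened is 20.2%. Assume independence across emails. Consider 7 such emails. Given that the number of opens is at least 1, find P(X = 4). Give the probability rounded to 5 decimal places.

0.03730

X ~ Binomial(7, 0.202). Want P(X=4 | X≥1) = P(X=4) / P(X≥1).
P(X=4) = C(7,4)·0.202^4·0.798^3 = 0.0296130
P(X≥1) = 1 − 0.2060726 = 0.7939274
Ratio = 0.0296130 / 0.7939274 = 0.0372994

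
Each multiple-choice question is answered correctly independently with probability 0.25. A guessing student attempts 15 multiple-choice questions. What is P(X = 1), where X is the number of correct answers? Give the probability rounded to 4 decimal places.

X ~ Binomial(n=15, p=0.25).
P(X=1) = C(15,1) · p^1 · (1−p)^14
= 15 · 0.25 · 0.017818 = 0.066817

0.0668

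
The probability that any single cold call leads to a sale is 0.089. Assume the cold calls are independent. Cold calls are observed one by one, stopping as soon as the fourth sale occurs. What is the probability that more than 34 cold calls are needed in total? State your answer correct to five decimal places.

0.64129

Needing more than 34 cold calls ⇔ fewer than 4 successes in the first 34. With X ~ Binomial(34, 0.089), P(Y > 34) = P(X ≤ 3).
  k=0: C(34,0)·0.089^0·0.911^34 = 0.0420363
  k=1: C(34,1)·0.089^1·0.911^33 = 0.1396289
  k=2: C(34,2)·0.089^2·0.911^32 = 0.2250769
  k=3: C(34,3)·0.089^3·0.911^31 = 0.2345478
P(X ≤ 3) = 0.6412899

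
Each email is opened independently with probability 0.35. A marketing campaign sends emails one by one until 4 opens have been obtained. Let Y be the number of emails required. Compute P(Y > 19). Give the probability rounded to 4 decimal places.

0.0591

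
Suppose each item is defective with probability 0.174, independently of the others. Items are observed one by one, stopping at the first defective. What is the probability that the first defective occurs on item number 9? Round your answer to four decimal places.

0.0377

Geometric (trials to first success), p = 0.174.
P(Y = 9) = (1−p)^8 · p = 0.21669 · 0.174 = 0.037704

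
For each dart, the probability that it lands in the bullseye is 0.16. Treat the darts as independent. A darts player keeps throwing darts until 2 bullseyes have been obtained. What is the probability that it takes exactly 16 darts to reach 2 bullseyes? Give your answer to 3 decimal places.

0.033

Y = trial on which the second success occurs; negative binomial, r=2, p=0.16.
P(Y=16) = C(15,1) · p^2 · (1−p)^14
= 15 · 0.0256 · 0.087078 = 0.03344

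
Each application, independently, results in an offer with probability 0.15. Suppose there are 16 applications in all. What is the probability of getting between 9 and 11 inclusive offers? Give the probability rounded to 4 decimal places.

0.0002

X ~ Binomial(16, 0.15); P(9 ≤ X ≤ 11) = Σ C(16,k) p^k (1−p)^(16−k) over k:
  k=9: C(16,9)·0.15^9·0.85^7 = 0.000141
  k=10: C(16,10)·0.15^10·0.85^6 = 0.000017
  k=11: C(16,11)·0.15^11·0.85^5 = 0.000002
Total = 0.000160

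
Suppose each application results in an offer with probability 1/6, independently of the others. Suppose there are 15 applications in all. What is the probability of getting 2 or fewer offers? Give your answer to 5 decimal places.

0.53222

X ~ Binomial(15, 0.166667); P(X ≤ 2) = Σ C(15,k) p^k (1−p)^(15−k) over k:
  k=0: C(15,0)·0.166667^0·0.833333^15 = 0.0649055
  k=1: C(15,1)·0.166667^1·0.833333^14 = 0.1947164
  k=2: C(15,2)·0.166667^2·0.833333^13 = 0.2726030
Total = 0.5322249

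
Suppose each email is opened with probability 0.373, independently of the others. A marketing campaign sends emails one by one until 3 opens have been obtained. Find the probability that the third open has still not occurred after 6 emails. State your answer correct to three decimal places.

Needing more than 6 emails ⇔ fewer than 3 successes in the first 6. With X ~ Binomial(6, 0.373), P(Y > 6) = P(X ≤ 2).
  k=0: C(6,0)·0.373^0·0.627^6 = 0.06076
  k=1: C(6,1)·0.373^1·0.627^5 = 0.21687
  k=2: C(6,2)·0.373^2·0.627^4 = 0.32254
P(X ≤ 2) = 0.60016

0.600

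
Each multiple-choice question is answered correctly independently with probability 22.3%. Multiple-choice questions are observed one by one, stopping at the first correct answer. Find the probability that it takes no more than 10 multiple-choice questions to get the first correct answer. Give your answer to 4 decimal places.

0.9198

Y = number of multiple-choice questions to the first success; geometric, p = 0.223.
P(Y ≤ 10) = 1 − (1−p)^10 = 1 − 0.080207 = 0.919793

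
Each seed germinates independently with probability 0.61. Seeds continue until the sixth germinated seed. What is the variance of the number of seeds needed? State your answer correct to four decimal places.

Y = total seeds until the sixth success; negative binomial with r=6, p=0.61.
Var(Y) = r(1−p)/p² = 6·0.39 / 0.61² = 6.288632

6.2886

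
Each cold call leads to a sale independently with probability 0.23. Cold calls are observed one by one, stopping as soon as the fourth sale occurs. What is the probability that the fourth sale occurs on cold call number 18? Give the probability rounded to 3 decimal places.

0.049

Y = trial on which the fourth success occurs; negative binomial, r=4, p=0.23.
P(Y=18) = C(17,3) · p^4 · (1−p)^14
= 680 · 0.0027984 · 0.025756 = 0.04901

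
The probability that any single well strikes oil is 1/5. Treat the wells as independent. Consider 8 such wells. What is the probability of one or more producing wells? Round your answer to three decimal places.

0.832

P(at least one) = 1 − P(none) = 1 − (1 − 0.20)^8
= 1 − 0.16777 = 0.83223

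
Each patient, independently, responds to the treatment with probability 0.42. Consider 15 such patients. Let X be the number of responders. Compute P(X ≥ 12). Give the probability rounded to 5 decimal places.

0.00317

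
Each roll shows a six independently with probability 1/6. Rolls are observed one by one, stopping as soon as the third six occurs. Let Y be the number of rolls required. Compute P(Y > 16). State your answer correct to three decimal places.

Needing more than 16 rolls ⇔ fewer than 3 successes in the first 16. With X ~ Binomial(16, 0.166667), P(Y > 16) = P(X ≤ 2).
  k=0: C(16,0)·0.166667^0·0.833333^16 = 0.05409
  k=1: C(16,1)·0.166667^1·0.833333^15 = 0.17308
  k=2: C(16,2)·0.166667^2·0.833333^14 = 0.25962
P(X ≤ 2) = 0.48679

0.487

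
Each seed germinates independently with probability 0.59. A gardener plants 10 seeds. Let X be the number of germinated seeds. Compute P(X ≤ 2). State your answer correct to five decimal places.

0.01457

X ~ Binomial(10, 0.59); P(X ≤ 2) = Σ C(10,k) p^k (1−p)^(10−k) over k:
  k=0: C(10,0)·0.59^0·0.41^10 = 0.0001342
  k=1: C(10,1)·0.59^1·0.41^9 = 0.0019316
  k=2: C(10,2)·0.59^2·0.41^8 = 0.0125080
Total = 0.0145738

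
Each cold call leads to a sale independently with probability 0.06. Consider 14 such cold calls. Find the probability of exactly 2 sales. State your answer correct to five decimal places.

0.15591

X ~ Binomial(n=14, p=0.06).
P(X=2) = C(14,2) · p^2 · (1−p)^12
= 91 · 0.0036 · 0.47592 = 0.1559115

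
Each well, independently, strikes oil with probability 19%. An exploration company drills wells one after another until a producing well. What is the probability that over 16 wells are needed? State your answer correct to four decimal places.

Y = number of wells to the first success; geometric, p = 0.19.
P(Y > 16) = P(first 16 all fail) = (1−p)^16 = 0.034337

0.0343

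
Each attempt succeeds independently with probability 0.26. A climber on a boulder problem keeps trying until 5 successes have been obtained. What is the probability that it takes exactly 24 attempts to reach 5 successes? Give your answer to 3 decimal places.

0.034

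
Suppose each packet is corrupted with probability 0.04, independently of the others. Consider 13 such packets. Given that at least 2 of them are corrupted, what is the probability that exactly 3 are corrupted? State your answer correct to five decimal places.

0.13058

X ~ Binomial(13, 0.04). Want P(X=3 | X≥2) = P(X=3) / P(X≥2).
P(X=3) = C(13,3)·0.04^3·0.96^10 = 0.0121691
P(X≥2) = 1 − 0.5882014 − 0.3186091 = 0.0931896
Ratio = 0.0121691 / 0.0931896 = 0.1305843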